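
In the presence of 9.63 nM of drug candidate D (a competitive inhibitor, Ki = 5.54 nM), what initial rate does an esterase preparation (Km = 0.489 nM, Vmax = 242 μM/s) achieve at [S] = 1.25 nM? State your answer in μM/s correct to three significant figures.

117 μM/s

α = 1 + [I]/Ki = 1 + 9.63/5.54 = 2.738.
For a competitive inhibitor, Vmax is unchanged and the apparent Km becomes α·Km: Km,app = 1.34 nM, Vmax,app = 242 μM/s.
v = Vmax,app·[S]/(Km,app + [S]) = 242 × 1.25/(1.34 + 1.25) = 117 μM/s.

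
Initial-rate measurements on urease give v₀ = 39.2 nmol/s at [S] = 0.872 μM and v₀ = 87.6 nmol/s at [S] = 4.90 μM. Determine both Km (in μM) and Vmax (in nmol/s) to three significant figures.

Km = 1.79 μM; Vmax = 120 nmol/s

From v = Vmax[S]/(Km+[S]), each point gives Vmax = v(Km+[S])/[S].
Equating: 39.2(Km+0.872)/0.872 = 87.6(Km+4.90)/4.90.
44.95·Km + 39.2 = 17.88·Km + 87.6, so (44.95 − 17.88)·Km = 87.6 − 39.2.
Km = 48.40/27.08 = 1.79 μM; then Vmax = 39.2(1.79+0.872)/0.872 = 120 nmol/s.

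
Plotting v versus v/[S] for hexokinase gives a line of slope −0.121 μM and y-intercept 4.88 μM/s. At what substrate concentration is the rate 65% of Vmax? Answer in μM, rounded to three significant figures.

0.225 μM

The Eadie–Hofstee slope gives Km = 0.121 μM (slope = −Km).
v/Vmax = [S]/(Km+[S]) = 0.65 ⇒ [S] = Km·0.65/(1−0.65) = 0.121 × 1.857 = 0.225 μM.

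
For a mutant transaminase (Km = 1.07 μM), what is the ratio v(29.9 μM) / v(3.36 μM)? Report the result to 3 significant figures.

1.27

Since Vmax cancels, v₂/v₁ = [S]₂(Km+[S]₁) / [S]₁(Km+[S]₂).
= 29.9×(1.07+3.36) / (3.36×(1.07+29.9)) = 132.5/104.1 = 1.27.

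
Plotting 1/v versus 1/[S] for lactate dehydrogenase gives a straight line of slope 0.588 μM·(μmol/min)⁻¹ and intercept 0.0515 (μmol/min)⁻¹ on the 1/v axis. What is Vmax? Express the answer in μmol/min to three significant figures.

19.4 μmol/min

The y-intercept of a Lineweaver–Burk plot equals 1/Vmax, so Vmax = 1/0.0515 = 19.4 μmol/min.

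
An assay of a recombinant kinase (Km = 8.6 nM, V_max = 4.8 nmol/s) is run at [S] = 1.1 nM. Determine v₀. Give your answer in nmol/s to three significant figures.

[S]/(Km+[S]) = 1.1/9.700 = 0.1134, the fractional saturation.
v = 0.1134 × Vmax = 0.1134 × 4.8 = 0.544 nmol/s.

0.544 nmol/s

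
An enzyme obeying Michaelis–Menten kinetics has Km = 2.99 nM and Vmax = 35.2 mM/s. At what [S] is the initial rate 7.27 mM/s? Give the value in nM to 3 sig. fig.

0.778 nM

Rearranging v = Vmax[S]/(Km+[S]) gives [S] = Km·v/(Vmax − v).
[S] = 2.99 × 7.27 / (35.2 − 7.27) = 21.74/27.93 = 0.778 nM.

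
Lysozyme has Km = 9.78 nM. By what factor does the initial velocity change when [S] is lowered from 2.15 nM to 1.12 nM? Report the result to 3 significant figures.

The fractional saturations are [S]/(Km+[S]) = 2.15/11.93 = 0.1802 and 1.12/10.90 = 0.1028.
v₂/v₁ is just their ratio: 0.1028/0.1802 = 0.570.

0.570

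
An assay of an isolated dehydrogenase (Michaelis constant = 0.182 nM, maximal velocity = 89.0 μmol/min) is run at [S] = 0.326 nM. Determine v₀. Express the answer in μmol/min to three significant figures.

[S]/(Km+[S]) = 0.326/0.5080 = 0.6417, the fractional saturation.
v = 0.6417 × Vmax = 0.6417 × 89.0 = 57.1 μmol/min.

57.1 μmol/min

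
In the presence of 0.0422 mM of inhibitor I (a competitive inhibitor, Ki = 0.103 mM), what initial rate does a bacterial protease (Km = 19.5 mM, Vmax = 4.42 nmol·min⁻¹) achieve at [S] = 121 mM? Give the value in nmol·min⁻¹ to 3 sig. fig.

With α = 1 + [I]/Ki = 1 + 0.0422/0.103 = 1.410, the competitive rate law is v = Vmax[S] / (αKm + [S]).
v = 4.42×121 / (1.410×19.5 + 121) = 534.8/148.5 = 3.60 nmol·min⁻¹.

3.60 nmol·min⁻¹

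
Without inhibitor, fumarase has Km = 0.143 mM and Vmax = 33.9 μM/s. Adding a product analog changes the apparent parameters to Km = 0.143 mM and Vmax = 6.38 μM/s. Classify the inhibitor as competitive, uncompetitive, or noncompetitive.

Vmax decreases (33.9 → 6.38 μM/s) while Km is unchanged — pure noncompetitive inhibition.

noncompetitive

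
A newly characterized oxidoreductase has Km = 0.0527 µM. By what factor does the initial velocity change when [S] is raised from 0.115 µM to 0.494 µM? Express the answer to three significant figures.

Since Vmax cancels, v₂/v₁ = [S]₂(Km+[S]₁) / [S]₁(Km+[S]₂).
= 0.494×(0.0527+0.115) / (0.115×(0.0527+0.494)) = 0.08284/0.06287 = 1.32.

1.32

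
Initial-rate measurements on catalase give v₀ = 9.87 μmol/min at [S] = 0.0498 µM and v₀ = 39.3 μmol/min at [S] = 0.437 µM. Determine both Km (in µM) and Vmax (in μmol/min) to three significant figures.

From v = Vmax[S]/(Km+[S]), each point gives Vmax = v(Km+[S])/[S].
Equating: 9.87(Km+0.0498)/0.0498 = 39.3(Km+0.437)/0.437.
198.2·Km + 9.87 = 89.93·Km + 39.3, so (198.2 − 89.93)·Km = 39.3 − 9.87.
Km = 29.43/108.3 = 0.272 µM; then Vmax = 9.87(0.272+0.0498)/0.0498 = 63.7 μmol/min.

Km = 0.272 µM; Vmax = 63.7 μmol/min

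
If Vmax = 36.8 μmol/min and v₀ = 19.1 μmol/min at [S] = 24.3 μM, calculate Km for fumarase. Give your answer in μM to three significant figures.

v/Vmax = 19.1/36.8 = 0.5190 = [S]/(Km+[S]).
So Km + [S] = [S]/0.5190 = 46.82 μM, giving Km = 46.82 − 24.3 = 22.5 μM.

22.5 μM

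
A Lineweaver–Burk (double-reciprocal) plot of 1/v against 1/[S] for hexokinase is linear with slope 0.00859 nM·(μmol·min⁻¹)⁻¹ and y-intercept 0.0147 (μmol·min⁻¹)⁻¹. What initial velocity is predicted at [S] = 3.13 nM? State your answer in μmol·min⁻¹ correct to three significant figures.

57.3 μmol·min⁻¹

The y-intercept is 1/Vmax, so Vmax = 1/0.0147 = 68.0 μmol·min⁻¹.
The slope is Km/Vmax, so Km = 0.00859 × 68.0 = 0.584 nM.
Then v = 68.0 × 3.13/(0.584 + 3.13) = 57.3 μmol·min⁻¹.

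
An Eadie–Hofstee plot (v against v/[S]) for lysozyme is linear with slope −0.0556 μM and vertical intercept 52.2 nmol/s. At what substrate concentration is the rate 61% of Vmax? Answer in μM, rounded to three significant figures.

The Eadie–Hofstee slope gives Km = 0.0556 μM (slope = −Km).
v/Vmax = [S]/(Km+[S]) = 0.61 ⇒ [S] = Km·0.61/(1−0.61) = 0.0556 × 1.564 = 0.0870 μM.

0.0870 μM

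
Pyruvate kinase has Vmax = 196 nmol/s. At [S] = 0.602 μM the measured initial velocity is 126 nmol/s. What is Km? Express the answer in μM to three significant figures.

0.334 μM

v/Vmax = 126/196 = 0.6429 = [S]/(Km+[S]).
So Km + [S] = [S]/0.6429 = 0.9364 μM, giving Km = 0.9364 − 0.602 = 0.334 μM.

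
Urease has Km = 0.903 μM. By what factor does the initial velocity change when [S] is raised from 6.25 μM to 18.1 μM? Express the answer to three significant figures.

The fractional saturations are [S]/(Km+[S]) = 6.25/7.153 = 0.8738 and 18.1/19.00 = 0.9525.
v₂/v₁ is just their ratio: 0.9525/0.8738 = 1.09.

1.09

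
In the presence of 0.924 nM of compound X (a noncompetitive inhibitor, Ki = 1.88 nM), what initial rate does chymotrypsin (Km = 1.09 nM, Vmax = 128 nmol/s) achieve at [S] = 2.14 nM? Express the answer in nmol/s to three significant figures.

56.9 nmol/s

α = 1 + [I]/Ki = 1 + 0.924/1.88 = 1.491.
For a noncompetitive inhibitor, Vmax is reduced to Vmax/α while Km is unchanged: Km,app = 1.09 nM, Vmax,app = 85.8 nmol/s.
v = Vmax,app·[S]/(Km,app + [S]) = 85.8 × 2.14/(1.09 + 2.14) = 56.9 nmol/s.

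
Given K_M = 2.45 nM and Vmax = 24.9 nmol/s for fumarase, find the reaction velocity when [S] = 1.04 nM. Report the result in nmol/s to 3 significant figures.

v = Vmax·[S]/(Km + [S]) = 24.9 × 1.04 / (2.45 + 1.04)
  = 25.90 / 3.490 = 7.42 nmol/s.

7.42 nmol/s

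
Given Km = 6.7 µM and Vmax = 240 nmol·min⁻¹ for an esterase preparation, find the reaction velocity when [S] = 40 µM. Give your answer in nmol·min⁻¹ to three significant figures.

206 nmol·min⁻¹

v = Vmax·[S]/(Km + [S]) = 240 × 40 / (6.7 + 40)
  = 9600 / 46.70 = 206 nmol·min⁻¹.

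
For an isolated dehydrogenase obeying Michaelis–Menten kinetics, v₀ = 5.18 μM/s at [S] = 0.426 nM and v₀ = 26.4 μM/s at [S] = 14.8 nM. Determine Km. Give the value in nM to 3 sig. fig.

2.05 nM

From v = Vmax[S]/(Km+[S]), each point gives Vmax = v(Km+[S])/[S].
Equating: 5.18(Km+0.426)/0.426 = 26.4(Km+14.8)/14.8.
12.16·Km + 5.18 = 1.784·Km + 26.4, so (12.16 − 1.784)·Km = 26.4 − 5.18.
Km = 21.22/10.38 = 2.05 nM; then Vmax = 5.18(2.05+0.426)/0.426 = 30.0 μM/s.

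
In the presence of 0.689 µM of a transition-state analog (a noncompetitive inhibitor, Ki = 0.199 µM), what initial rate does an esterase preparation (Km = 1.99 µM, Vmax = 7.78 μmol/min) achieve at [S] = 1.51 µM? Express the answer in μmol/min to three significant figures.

α = 1 + [I]/Ki = 1 + 0.689/0.199 = 4.462.
For a noncompetitive inhibitor, Vmax is reduced to Vmax/α while Km is unchanged: Km,app = 1.99 µM, Vmax,app = 1.74 μmol/min.
v = Vmax,app·[S]/(Km,app + [S]) = 1.74 × 1.51/(1.99 + 1.51) = 0.752 μmol/min.

0.752 μmol/min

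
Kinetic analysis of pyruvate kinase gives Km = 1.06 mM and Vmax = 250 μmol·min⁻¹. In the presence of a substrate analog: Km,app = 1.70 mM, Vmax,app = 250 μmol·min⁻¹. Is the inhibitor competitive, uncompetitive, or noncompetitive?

Km increases (1.06 → 1.70 mM) while Vmax is unchanged — the hallmark of competitive inhibition.

competitive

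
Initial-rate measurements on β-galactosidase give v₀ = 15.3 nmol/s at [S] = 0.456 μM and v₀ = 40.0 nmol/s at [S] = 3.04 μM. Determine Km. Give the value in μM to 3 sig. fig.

1.21 μM

In reciprocal form, 1/v = (Km/Vmax)·(1/[S]) + 1/Vmax. The two points give (1/[S], 1/v) = (2.193, 0.06536) and (0.3289, 0.02500).
Slope = (0.06536 − 0.02500)/(2.193 − 0.3289) = 0.02165; intercept = 0.06536 − 0.02165×2.193 = 0.01788.
Vmax = 1/intercept = 55.9 nmol/s; Km = slope × Vmax = 0.02165 × 55.9 = 1.21 μM.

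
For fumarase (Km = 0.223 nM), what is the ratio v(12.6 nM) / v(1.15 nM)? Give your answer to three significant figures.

1.17

Since Vmax cancels, v₂/v₁ = [S]₂(Km+[S]₁) / [S]₁(Km+[S]₂).
= 12.6×(0.223+1.15) / (1.15×(0.223+12.6)) = 17.30/14.75 = 1.17.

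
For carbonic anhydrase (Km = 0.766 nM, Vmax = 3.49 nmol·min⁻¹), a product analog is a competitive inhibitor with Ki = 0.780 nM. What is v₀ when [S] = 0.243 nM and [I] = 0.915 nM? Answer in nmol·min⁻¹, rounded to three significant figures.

0.445 nmol·min⁻¹

α = 1 + [I]/Ki = 1 + 0.915/0.780 = 2.173.
For a competitive inhibitor, Vmax is unchanged and the apparent Km becomes α·Km: Km,app = 1.66 nM, Vmax,app = 3.49 nmol·min⁻¹.
v = Vmax,app·[S]/(Km,app + [S]) = 3.49 × 0.243/(1.66 + 0.243) = 0.445 nmol·min⁻¹.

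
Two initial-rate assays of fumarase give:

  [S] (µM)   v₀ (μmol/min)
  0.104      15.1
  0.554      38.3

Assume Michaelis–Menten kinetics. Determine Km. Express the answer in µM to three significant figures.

0.305 µM

From v = Vmax[S]/(Km+[S]), each point gives Vmax = v(Km+[S])/[S].
Equating: 15.1(Km+0.104)/0.104 = 38.3(Km+0.554)/0.554.
145.2·Km + 15.1 = 69.13·Km + 38.3, so (145.2 − 69.13)·Km = 38.3 − 15.1.
Km = 23.20/76.06 = 0.305 µM; then Vmax = 15.1(0.305+0.104)/0.104 = 59.4 μmol/min.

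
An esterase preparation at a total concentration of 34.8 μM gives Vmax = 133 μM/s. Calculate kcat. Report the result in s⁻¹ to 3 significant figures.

kcat = Vmax/[E]total = 133 μM/s / 34.8 μM = 3.82 s⁻¹.

3.82 s⁻¹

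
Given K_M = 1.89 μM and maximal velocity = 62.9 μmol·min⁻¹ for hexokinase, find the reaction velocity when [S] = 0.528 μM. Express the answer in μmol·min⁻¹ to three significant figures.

13.7 μmol·min⁻¹

[S]/(Km+[S]) = 0.528/2.418 = 0.2184, the fractional saturation.
v = 0.2184 × Vmax = 0.2184 × 62.9 = 13.7 μmol·min⁻¹.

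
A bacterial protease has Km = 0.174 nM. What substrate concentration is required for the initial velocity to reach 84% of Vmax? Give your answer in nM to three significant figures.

0.913 nM

v/Vmax = [S]/(Km+[S]) = 0.84, so [S] = Km·0.84/(1 − 0.84) = 0.174 × 5.250.
[S] = 0.913 nM.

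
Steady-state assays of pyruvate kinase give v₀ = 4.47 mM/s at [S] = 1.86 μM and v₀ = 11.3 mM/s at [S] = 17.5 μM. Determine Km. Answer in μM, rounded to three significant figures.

From v = Vmax[S]/(Km+[S]), each point gives Vmax = v(Km+[S])/[S].
Equating: 4.47(Km+1.86)/1.86 = 11.3(Km+17.5)/17.5.
2.403·Km + 4.47 = 0.6457·Km + 11.3, so (2.403 − 0.6457)·Km = 11.3 − 4.47.
Km = 6.830/1.758 = 3.89 μM; then Vmax = 4.47(3.89+1.86)/1.86 = 13.8 mM/s.

3.89 μM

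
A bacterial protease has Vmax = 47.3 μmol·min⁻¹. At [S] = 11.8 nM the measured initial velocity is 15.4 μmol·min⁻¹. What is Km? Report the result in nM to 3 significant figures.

24.4 nM

From v = Vmax[S]/(Km+[S]), Km = [S](Vmax − v)/v.
Km = 11.8 × (47.3 − 15.4) / 15.4 = 376.4/15.4 = 24.4 nM.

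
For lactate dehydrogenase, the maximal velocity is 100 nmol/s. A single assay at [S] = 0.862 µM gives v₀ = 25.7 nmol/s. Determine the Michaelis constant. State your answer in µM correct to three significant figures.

2.49 µM

From v = Vmax[S]/(Km+[S]), Km = [S](Vmax − v)/v.
Km = 0.862 × (100 − 25.7) / 25.7 = 64.05/25.7 = 2.49 µM.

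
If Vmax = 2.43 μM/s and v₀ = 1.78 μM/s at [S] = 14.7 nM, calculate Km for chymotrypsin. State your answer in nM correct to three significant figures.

5.37 nM

From v = Vmax[S]/(Km+[S]), Km = [S](Vmax − v)/v.
Km = 14.7 × (2.43 − 1.78) / 1.78 = 9.555/1.78 = 5.37 nM.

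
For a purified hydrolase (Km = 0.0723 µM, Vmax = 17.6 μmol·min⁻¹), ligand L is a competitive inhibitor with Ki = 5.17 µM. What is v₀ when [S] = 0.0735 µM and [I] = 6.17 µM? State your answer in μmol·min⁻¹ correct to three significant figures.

5.57 μmol·min⁻¹

α = 1 + [I]/Ki = 1 + 6.17/5.17 = 2.193.
For a competitive inhibitor, Vmax is unchanged and the apparent Km becomes α·Km: Km,app = 0.159 µM, Vmax,app = 17.6 μmol·min⁻¹.
v = Vmax,app·[S]/(Km,app + [S]) = 17.6 × 0.0735/(0.159 + 0.0735) = 5.57 μmol·min⁻¹.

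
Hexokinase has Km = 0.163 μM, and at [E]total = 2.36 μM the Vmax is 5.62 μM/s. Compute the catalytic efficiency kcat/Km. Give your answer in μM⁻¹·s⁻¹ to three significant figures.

14.6 μM⁻¹·s⁻¹

kcat = Vmax/[E]total = 5.62/2.36 = 2.38 s⁻¹.
kcat/Km = 2.38/0.163 = 14.6 μM⁻¹·s⁻¹.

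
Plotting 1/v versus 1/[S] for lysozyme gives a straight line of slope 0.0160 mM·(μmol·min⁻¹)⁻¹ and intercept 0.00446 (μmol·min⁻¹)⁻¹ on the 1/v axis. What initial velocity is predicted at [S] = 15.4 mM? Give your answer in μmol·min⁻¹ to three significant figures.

The y-intercept is 1/Vmax, so Vmax = 1/0.00446 = 224 μmol·min⁻¹.
The slope is Km/Vmax, so Km = 0.0160 × 224 = 3.59 mM.
Then v = 224 × 15.4/(3.59 + 15.4) = 182 μmol·min⁻¹.

182 μmol·min⁻¹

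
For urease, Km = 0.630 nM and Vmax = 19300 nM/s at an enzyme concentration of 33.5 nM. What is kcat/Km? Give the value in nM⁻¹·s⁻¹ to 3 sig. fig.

kcat = Vmax/[E]total = 19300/33.5 = 576 s⁻¹.
kcat/Km = 576/0.630 = 914 nM⁻¹·s⁻¹.

914 nM⁻¹·s⁻¹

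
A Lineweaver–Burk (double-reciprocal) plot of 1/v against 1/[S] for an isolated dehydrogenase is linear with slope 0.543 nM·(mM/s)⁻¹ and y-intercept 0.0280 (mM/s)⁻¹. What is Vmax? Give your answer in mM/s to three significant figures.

35.7 mM/s

The y-intercept of a Lineweaver–Burk plot equals 1/Vmax, so Vmax = 1/0.0280 = 35.7 mM/s.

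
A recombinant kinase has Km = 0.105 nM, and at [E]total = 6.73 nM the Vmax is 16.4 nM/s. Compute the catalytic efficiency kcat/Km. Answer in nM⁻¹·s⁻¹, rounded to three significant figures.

kcat = Vmax/[E]total = 16.4/6.73 = 2.44 s⁻¹.
kcat/Km = 2.44/0.105 = 23.2 nM⁻¹·s⁻¹.

23.2 nM⁻¹·s⁻¹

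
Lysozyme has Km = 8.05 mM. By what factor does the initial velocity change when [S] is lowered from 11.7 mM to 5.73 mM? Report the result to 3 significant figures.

0.702

Since Vmax cancels, v₂/v₁ = [S]₂(Km+[S]₁) / [S]₁(Km+[S]₂).
= 5.73×(8.05+11.7) / (11.7×(8.05+5.73)) = 113.2/161.2 = 0.702.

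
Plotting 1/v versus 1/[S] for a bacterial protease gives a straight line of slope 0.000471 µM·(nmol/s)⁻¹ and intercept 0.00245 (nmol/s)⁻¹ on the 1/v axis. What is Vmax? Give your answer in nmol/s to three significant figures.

408 nmol/s

The y-intercept of a Lineweaver–Burk plot equals 1/Vmax, so Vmax = 1/0.00245 = 408 nmol/s.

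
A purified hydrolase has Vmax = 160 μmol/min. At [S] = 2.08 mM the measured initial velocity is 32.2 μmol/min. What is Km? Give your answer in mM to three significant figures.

v/Vmax = 32.2/160 = 0.2013 = [S]/(Km+[S]).
So Km + [S] = [S]/0.2013 = 10.34 mM, giving Km = 10.34 − 2.08 = 8.26 mM.

8.26 mM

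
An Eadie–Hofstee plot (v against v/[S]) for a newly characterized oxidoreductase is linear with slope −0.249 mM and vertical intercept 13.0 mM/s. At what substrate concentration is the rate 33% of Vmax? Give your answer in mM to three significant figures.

0.123 mM

The Eadie–Hofstee slope gives Km = 0.249 mM (slope = −Km).
v/Vmax = [S]/(Km+[S]) = 0.33 ⇒ [S] = Km·0.33/(1−0.33) = 0.249 × 0.4925 = 0.123 mM.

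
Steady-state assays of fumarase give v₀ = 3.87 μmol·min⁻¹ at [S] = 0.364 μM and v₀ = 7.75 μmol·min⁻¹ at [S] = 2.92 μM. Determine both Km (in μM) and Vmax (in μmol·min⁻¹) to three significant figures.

In reciprocal form, 1/v = (Km/Vmax)·(1/[S]) + 1/Vmax. The two points give (1/[S], 1/v) = (2.747, 0.2584) and (0.3425, 0.1290).
Slope = (0.2584 − 0.1290)/(2.747 − 0.3425) = 0.05380; intercept = 0.2584 − 0.05380×2.747 = 0.1106.
Vmax = 1/intercept = 9.04 μmol·min⁻¹; Km = slope × Vmax = 0.05380 × 9.04 = 0.486 μM.

Km = 0.486 μM; Vmax = 9.04 μmol·min⁻¹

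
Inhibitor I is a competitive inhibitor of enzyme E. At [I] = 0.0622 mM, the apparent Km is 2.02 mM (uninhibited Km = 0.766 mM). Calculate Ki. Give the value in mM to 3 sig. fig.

0.0380 mM

Competitive: Km,app = α·Km with α = 1 + [I]/Ki.
α = Km,app/Km = 2.02/0.766 = 2.637.
Since α = 1 + [I]/Ki, [I]/Ki = 2.637 − 1 = 1.637 and Ki = 0.0622/1.637 = 0.0380 mM.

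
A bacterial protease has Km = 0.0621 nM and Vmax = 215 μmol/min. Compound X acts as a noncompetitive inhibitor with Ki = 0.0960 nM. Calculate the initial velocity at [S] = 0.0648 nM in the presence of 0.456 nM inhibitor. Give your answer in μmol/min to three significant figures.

α = 1 + [I]/Ki = 1 + 0.456/0.0960 = 5.750.
For a noncompetitive inhibitor, Vmax is reduced to Vmax/α while Km is unchanged: Km,app = 0.0621 nM, Vmax,app = 37.4 μmol/min.
v = Vmax,app·[S]/(Km,app + [S]) = 37.4 × 0.0648/(0.0621 + 0.0648) = 19.1 μmol/min.

19.1 μmol/min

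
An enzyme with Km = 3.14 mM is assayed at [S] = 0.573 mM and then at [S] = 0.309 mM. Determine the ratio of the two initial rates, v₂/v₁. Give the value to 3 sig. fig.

The fractional saturations are [S]/(Km+[S]) = 0.573/3.713 = 0.1543 and 0.309/3.449 = 0.08959.
v₂/v₁ is just their ratio: 0.08959/0.1543 = 0.581.

0.581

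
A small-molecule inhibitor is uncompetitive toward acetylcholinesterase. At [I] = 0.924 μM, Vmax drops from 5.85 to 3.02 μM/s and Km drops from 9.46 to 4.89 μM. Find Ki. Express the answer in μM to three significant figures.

Uncompetitive: Vmax,app = Vmax/α (and Km,app = Km/α) with α = 1 + [I]/Ki.
α = Vmax/Vmax,app = 5.85/3.02 = 1.937.
Ki = [I]/(α − 1) = 0.924/0.9371 = 0.986 μM.

0.986 μM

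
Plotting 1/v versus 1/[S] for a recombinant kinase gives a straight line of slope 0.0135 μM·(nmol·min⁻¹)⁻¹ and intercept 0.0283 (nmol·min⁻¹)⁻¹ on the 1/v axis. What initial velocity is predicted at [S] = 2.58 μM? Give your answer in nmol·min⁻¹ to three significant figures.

The y-intercept is 1/Vmax, so Vmax = 1/0.0283 = 35.3 nmol·min⁻¹.
The slope is Km/Vmax, so Km = 0.0135 × 35.3 = 0.477 μM.
Then v = 35.3 × 2.58/(0.477 + 2.58) = 29.8 nmol·min⁻¹.

29.8 nmol·min⁻¹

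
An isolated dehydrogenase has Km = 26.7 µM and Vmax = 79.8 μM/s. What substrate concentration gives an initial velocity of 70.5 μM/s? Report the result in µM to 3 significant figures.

Rearranging v = Vmax[S]/(Km+[S]) gives [S] = Km·v/(Vmax − v).
[S] = 26.7 × 70.5 / (79.8 − 70.5) = 1882/9.300 = 202 µM.

202 µM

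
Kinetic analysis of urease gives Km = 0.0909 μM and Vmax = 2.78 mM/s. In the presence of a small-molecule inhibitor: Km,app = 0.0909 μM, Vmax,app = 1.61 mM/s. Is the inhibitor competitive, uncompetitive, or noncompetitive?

noncompetitive

Vmax decreases (2.78 → 1.61 mM/s) while Km is unchanged — pure noncompetitive inhibition.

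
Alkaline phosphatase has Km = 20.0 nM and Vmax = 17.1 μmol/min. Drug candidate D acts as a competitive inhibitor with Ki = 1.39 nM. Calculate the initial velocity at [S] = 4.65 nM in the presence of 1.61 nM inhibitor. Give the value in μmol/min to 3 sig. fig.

1.66 μmol/min

α = 1 + [I]/Ki = 1 + 1.61/1.39 = 2.158.
For a competitive inhibitor, Vmax is unchanged and the apparent Km becomes α·Km: Km,app = 43.2 nM, Vmax,app = 17.1 μmol/min.
v = Vmax,app·[S]/(Km,app + [S]) = 17.1 × 4.65/(43.2 + 4.65) = 1.66 μmol/min.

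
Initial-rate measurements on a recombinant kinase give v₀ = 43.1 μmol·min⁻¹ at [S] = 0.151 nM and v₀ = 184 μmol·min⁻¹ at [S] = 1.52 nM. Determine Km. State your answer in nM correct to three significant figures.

From v = Vmax[S]/(Km+[S]), each point gives Vmax = v(Km+[S])/[S].
Equating: 43.1(Km+0.151)/0.151 = 184(Km+1.52)/1.52.
285.4·Km + 43.1 = 121.1·Km + 184, so (285.4 − 121.1)·Km = 184 − 43.1.
Km = 140.9/164.4 = 0.857 nM; then Vmax = 43.1(0.857+0.151)/0.151 = 288 μmol·min⁻¹.

0.857 nM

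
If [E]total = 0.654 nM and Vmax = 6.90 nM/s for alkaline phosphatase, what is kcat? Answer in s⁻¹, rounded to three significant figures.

kcat = Vmax/[E]total = 6.90 nM/s / 0.654 nM = 10.6 s⁻¹.

10.6 s⁻¹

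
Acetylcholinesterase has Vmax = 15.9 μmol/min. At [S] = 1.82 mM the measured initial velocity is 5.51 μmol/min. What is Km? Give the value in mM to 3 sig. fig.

3.43 mM

v/Vmax = 5.51/15.9 = 0.3465 = [S]/(Km+[S]).
So Km + [S] = [S]/0.3465 = 5.252 mM, giving Km = 5.252 − 1.82 = 3.43 mM.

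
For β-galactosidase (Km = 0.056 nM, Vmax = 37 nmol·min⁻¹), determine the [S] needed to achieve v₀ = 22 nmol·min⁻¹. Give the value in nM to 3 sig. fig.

Rearranging v = Vmax[S]/(Km+[S]) gives [S] = Km·v/(Vmax − v).
[S] = 0.056 × 22 / (37 − 22) = 1.232/15.00 = 0.0821 nM.

0.0821 nM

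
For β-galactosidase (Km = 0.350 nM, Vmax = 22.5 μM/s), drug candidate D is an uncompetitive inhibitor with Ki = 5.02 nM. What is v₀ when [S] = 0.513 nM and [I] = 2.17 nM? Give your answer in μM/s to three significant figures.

α = 1 + [I]/Ki = 1 + 2.17/5.02 = 1.432.
For an uncompetitive inhibitor, both parameters are divided by α, giving Vmax/α and Km/α: Km,app = 0.244 nM, Vmax,app = 15.7 μM/s.
v = Vmax,app·[S]/(Km,app + [S]) = 15.7 × 0.513/(0.244 + 0.513) = 10.6 μM/s.

10.6 μM/s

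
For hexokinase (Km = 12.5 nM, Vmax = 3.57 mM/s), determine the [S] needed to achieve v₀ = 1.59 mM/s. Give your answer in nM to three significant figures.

The required fractional saturation is v/Vmax = 1.59/3.57 = 0.4454.
Then [S]/(Km+[S]) = 0.4454 ⇒ [S] = 12.5 × 0.4454/(1 − 0.4454) = 10.0 nM.

10.0 nM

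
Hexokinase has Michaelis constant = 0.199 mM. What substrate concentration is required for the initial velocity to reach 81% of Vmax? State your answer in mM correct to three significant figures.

0.848 mM

v/Vmax = [S]/(Km+[S]) = 0.81, so [S] = Km·0.81/(1 − 0.81) = 0.199 × 4.263.
[S] = 0.848 mM.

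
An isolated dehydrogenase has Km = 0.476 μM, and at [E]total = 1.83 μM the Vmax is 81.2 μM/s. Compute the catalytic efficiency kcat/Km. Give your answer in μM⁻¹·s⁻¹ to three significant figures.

93.2 μM⁻¹·s⁻¹

kcat = Vmax/[E]total = 81.2/1.83 = 44.4 s⁻¹.
kcat/Km = 44.4/0.476 = 93.2 μM⁻¹·s⁻¹.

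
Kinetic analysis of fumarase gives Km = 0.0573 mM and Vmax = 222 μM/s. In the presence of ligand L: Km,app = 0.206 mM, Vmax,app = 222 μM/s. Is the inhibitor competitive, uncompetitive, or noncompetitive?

Km increases (0.0573 → 0.206 mM) while Vmax is unchanged — the hallmark of competitive inhibition.

competitive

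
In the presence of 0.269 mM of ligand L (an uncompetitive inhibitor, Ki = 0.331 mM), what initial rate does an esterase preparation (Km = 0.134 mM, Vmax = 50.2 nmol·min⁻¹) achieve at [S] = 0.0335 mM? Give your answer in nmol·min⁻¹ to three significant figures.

With α = 1 + [I]/Ki = 1 + 0.269/0.331 = 1.813, the uncompetitive rate law is v = (Vmax/α)·[S] / (Km/α + [S]).
v = (50.2/1.813)×0.0335 / (0.134/1.813 + 0.0335) = 0.9277/0.1074 = 8.64 nmol·min⁻¹.

8.64 nmol·min⁻¹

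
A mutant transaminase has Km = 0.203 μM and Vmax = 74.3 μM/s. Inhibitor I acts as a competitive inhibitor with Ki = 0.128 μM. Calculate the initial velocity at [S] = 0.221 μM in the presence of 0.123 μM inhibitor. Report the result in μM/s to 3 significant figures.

26.5 μM/s

α = 1 + [I]/Ki = 1 + 0.123/0.128 = 1.961.
For a competitive inhibitor, Vmax is unchanged and the apparent Km becomes α·Km: Km,app = 0.398 μM, Vmax,app = 74.3 μM/s.
v = Vmax,app·[S]/(Km,app + [S]) = 74.3 × 0.221/(0.398 + 0.221) = 26.5 μM/s.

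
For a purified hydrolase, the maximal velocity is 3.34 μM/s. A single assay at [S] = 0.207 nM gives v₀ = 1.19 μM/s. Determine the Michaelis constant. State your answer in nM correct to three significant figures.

0.374 nM

From v = Vmax[S]/(Km+[S]), Km = [S](Vmax − v)/v.
Km = 0.207 × (3.34 − 1.19) / 1.19 = 0.4450/1.19 = 0.374 nM.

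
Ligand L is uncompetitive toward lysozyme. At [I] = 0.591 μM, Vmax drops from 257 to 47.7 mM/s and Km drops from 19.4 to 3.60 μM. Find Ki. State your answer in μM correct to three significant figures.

0.135 μM

Uncompetitive: Vmax,app = Vmax/α (and Km,app = Km/α) with α = 1 + [I]/Ki.
α = Vmax/Vmax,app = 257/47.7 = 5.388.
Since α = 1 + [I]/Ki, [I]/Ki = 5.388 − 1 = 4.388 and Ki = 0.591/4.388 = 0.135 μM.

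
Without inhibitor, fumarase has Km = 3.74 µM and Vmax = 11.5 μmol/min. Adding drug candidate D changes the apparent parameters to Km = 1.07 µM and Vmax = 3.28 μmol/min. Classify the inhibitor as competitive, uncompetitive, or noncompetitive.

Both Km and Vmax decrease by the same factor (~3.51-fold) — characteristic of uncompetitive inhibition.

uncompetitive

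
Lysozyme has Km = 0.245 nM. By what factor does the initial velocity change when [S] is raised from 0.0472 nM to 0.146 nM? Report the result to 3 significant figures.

2.31

The fractional saturations are [S]/(Km+[S]) = 0.0472/0.2922 = 0.1615 and 0.146/0.3910 = 0.3734.
v₂/v₁ is just their ratio: 0.3734/0.1615 = 2.31.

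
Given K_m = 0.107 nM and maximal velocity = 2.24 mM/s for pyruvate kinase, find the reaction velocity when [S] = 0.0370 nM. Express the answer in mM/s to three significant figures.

0.576 mM/s

[S]/(Km+[S]) = 0.0370/0.1440 = 0.2569, the fractional saturation.
v = 0.2569 × Vmax = 0.2569 × 2.24 = 0.576 mM/s.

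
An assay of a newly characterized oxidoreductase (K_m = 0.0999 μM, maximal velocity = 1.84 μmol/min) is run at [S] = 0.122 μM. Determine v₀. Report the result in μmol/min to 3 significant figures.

1.01 μmol/min

[S]/(Km+[S]) = 0.122/0.2219 = 0.5498, the fractional saturation.
v = 0.5498 × Vmax = 0.5498 × 1.84 = 1.01 μmol/min.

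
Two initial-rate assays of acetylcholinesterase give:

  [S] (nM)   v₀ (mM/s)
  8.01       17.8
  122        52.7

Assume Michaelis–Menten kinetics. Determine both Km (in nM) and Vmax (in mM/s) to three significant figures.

Km = 19.5 nM; Vmax = 61.1 mM/s

In reciprocal form, 1/v = (Km/Vmax)·(1/[S]) + 1/Vmax. The two points give (1/[S], 1/v) = (0.1248, 0.05618) and (0.008197, 0.01898).
Slope = (0.05618 − 0.01898)/(0.1248 − 0.008197) = 0.3189; intercept = 0.05618 − 0.3189×0.1248 = 0.01636.
Vmax = 1/intercept = 61.1 mM/s; Km = slope × Vmax = 0.3189 × 61.1 = 19.5 nM.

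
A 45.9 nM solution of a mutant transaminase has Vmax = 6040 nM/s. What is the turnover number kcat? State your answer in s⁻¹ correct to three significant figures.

132 s⁻¹

kcat = Vmax/[E]total = 6040 nM/s / 45.9 nM = 132 s⁻¹.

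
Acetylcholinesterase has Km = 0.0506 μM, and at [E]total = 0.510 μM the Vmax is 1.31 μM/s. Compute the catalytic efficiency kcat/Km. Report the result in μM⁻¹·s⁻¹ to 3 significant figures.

kcat = Vmax/[E]total = 1.31/0.510 = 2.57 s⁻¹.
kcat/Km = 2.57/0.0506 = 50.8 μM⁻¹·s⁻¹.

50.8 μM⁻¹·s⁻¹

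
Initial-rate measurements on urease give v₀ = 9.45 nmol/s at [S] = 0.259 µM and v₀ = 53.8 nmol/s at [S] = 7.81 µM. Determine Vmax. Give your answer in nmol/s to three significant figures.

From v = Vmax[S]/(Km+[S]), each point gives Vmax = v(Km+[S])/[S].
Equating: 9.45(Km+0.259)/0.259 = 53.8(Km+7.81)/7.81.
36.49·Km + 9.45 = 6.889·Km + 53.8, so (36.49 − 6.889)·Km = 53.8 − 9.45.
Km = 44.35/29.60 = 1.50 µM; then Vmax = 9.45(1.50+0.259)/0.259 = 64.1 nmol/s.

64.1 nmol/s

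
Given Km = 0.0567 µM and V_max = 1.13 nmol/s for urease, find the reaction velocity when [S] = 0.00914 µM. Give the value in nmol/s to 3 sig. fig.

0.157 nmol/s

v = Vmax·[S]/(Km + [S]) = 1.13 × 0.00914 / (0.0567 + 0.00914)
  = 0.01033 / 0.06584 = 0.157 nmol/s.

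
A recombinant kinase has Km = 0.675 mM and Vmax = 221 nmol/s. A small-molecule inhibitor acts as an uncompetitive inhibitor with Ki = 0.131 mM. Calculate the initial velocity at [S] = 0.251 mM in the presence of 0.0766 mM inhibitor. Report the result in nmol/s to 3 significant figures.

51.7 nmol/s

α = 1 + [I]/Ki = 1 + 0.0766/0.131 = 1.585.
For an uncompetitive inhibitor, both parameters are divided by α, giving Vmax/α and Km/α: Km,app = 0.426 mM, Vmax,app = 139 nmol/s.
v = Vmax,app·[S]/(Km,app + [S]) = 139 × 0.251/(0.426 + 0.251) = 51.7 nmol/s.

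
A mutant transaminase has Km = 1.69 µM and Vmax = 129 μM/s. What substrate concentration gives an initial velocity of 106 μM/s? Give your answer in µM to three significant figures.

Rearranging v = Vmax[S]/(Km+[S]) gives [S] = Km·v/(Vmax − v).
[S] = 1.69 × 106 / (129 − 106) = 179.1/23.00 = 7.79 µM.

7.79 µM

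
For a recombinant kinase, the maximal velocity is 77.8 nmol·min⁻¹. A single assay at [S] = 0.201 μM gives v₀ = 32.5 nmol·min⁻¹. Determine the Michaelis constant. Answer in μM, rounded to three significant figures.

0.280 μM

From v = Vmax[S]/(Km+[S]), Km = [S](Vmax − v)/v.
Km = 0.201 × (77.8 − 32.5) / 32.5 = 9.105/32.5 = 0.280 μM.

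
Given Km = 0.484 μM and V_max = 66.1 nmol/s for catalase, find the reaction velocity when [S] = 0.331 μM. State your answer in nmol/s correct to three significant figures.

v = Vmax·[S]/(Km + [S]) = 66.1 × 0.331 / (0.484 + 0.331)
  = 21.88 / 0.8150 = 26.8 nmol/s.

26.8 nmol/s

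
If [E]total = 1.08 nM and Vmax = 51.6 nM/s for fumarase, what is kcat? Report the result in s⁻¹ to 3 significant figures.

47.8 s⁻¹

kcat = Vmax/[E]total = 51.6 nM/s / 1.08 nM = 47.8 s⁻¹.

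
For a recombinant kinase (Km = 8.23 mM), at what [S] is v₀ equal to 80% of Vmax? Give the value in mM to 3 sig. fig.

v/Vmax = [S]/(Km+[S]) = 0.8, so [S] = Km·0.8/(1 − 0.8) = 8.23 × 4.000.
[S] = 32.9 mM.

32.9 mM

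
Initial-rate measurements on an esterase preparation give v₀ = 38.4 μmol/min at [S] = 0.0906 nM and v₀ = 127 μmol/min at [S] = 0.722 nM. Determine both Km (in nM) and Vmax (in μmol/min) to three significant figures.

Km = 0.357 nM; Vmax = 190 μmol/min

From v = Vmax[S]/(Km+[S]), each point gives Vmax = v(Km+[S])/[S].
Equating: 38.4(Km+0.0906)/0.0906 = 127(Km+0.722)/0.722.
423.8·Km + 38.4 = 175.9·Km + 127, so (423.8 − 175.9)·Km = 127 − 38.4.
Km = 88.60/247.9 = 0.357 nM; then Vmax = 38.4(0.357+0.0906)/0.0906 = 190 μmol/min.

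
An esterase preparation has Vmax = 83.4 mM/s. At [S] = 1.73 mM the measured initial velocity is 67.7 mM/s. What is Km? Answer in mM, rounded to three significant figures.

v/Vmax = 67.7/83.4 = 0.8118 = [S]/(Km+[S]).
So Km + [S] = [S]/0.8118 = 2.131 mM, giving Km = 2.131 − 1.73 = 0.401 mM.

0.401 mM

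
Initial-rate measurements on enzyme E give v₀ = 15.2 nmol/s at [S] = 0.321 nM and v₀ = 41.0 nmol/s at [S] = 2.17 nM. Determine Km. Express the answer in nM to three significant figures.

0.907 nM

In reciprocal form, 1/v = (Km/Vmax)·(1/[S]) + 1/Vmax. The two points give (1/[S], 1/v) = (3.115, 0.06579) and (0.4608, 0.02439).
Slope = (0.06579 − 0.02439)/(3.115 − 0.4608) = 0.01560; intercept = 0.06579 − 0.01560×3.115 = 0.01720.
Vmax = 1/intercept = 58.1 nmol/s; Km = slope × Vmax = 0.01560 × 58.1 = 0.907 nM.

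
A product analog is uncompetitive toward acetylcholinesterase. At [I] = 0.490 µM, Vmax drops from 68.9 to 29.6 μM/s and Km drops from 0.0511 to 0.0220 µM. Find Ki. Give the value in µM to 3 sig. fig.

0.369 µM

Uncompetitive: Vmax,app = Vmax/α (and Km,app = Km/α) with α = 1 + [I]/Ki.
α = Vmax/Vmax,app = 68.9/29.6 = 2.328.
Since α = 1 + [I]/Ki, [I]/Ki = 2.328 − 1 = 1.328 and Ki = 0.490/1.328 = 0.369 µM.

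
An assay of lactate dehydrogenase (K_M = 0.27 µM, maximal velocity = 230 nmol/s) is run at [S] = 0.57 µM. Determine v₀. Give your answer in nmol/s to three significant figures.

v = Vmax·[S]/(Km + [S]) = 230 × 0.57 / (0.27 + 0.57)
  = 131.1 / 0.8400 = 156 nmol/s.

156 nmol/s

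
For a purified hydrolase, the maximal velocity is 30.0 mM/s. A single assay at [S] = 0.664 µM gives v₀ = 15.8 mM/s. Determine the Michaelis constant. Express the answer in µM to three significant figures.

0.597 µM

From v = Vmax[S]/(Km+[S]), Km = [S](Vmax − v)/v.
Km = 0.664 × (30.0 − 15.8) / 15.8 = 9.429/15.8 = 0.597 µM.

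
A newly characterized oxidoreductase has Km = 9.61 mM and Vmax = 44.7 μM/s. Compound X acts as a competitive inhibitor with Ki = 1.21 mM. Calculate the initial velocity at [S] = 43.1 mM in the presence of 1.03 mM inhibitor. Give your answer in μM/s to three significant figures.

31.6 μM/s

α = 1 + [I]/Ki = 1 + 1.03/1.21 = 1.851.
For a competitive inhibitor, Vmax is unchanged and the apparent Km becomes α·Km: Km,app = 17.8 mM, Vmax,app = 44.7 μM/s.
v = Vmax,app·[S]/(Km,app + [S]) = 44.7 × 43.1/(17.8 + 43.1) = 31.6 μM/s.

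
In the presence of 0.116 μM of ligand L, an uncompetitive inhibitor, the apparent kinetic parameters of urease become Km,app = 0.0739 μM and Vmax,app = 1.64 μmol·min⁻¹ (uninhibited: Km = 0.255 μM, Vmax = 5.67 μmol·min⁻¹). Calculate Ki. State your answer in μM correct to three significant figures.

0.0472 μM

Uncompetitive: Vmax,app = Vmax/α (and Km,app = Km/α) with α = 1 + [I]/Ki.
α = Vmax/Vmax,app = 5.67/1.64 = 3.457.
Since α = 1 + [I]/Ki, [I]/Ki = 3.457 − 1 = 2.457 and Ki = 0.116/2.457 = 0.0472 μM.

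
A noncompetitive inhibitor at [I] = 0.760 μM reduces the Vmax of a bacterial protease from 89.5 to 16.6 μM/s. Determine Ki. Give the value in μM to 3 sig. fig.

Noncompetitive: Vmax,app = Vmax/α with α = 1 + [I]/Ki.
α = Vmax/Vmax,app = 89.5/16.6 = 5.392.
Ki = [I]/(α − 1) = 0.760/4.392 = 0.173 μM.

0.173 μM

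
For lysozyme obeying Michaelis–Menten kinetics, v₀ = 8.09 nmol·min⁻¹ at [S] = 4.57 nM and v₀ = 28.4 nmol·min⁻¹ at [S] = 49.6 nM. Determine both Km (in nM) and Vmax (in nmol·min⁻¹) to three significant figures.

Km = 17.0 nM; Vmax = 38.1 nmol·min⁻¹

In reciprocal form, 1/v = (Km/Vmax)·(1/[S]) + 1/Vmax. The two points give (1/[S], 1/v) = (0.2188, 0.1236) and (0.02016, 0.03521).
Slope = (0.1236 − 0.03521)/(0.2188 − 0.02016) = 0.4450; intercept = 0.1236 − 0.4450×0.2188 = 0.02624.
Vmax = 1/intercept = 38.1 nmol·min⁻¹; Km = slope × Vmax = 0.4450 × 38.1 = 17.0 nM.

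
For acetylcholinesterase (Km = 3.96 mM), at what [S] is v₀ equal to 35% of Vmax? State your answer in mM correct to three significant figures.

v/Vmax = [S]/(Km+[S]) = 0.35, so [S] = Km·0.35/(1 − 0.35) = 3.96 × 0.5385.
[S] = 2.13 mM.

2.13 mM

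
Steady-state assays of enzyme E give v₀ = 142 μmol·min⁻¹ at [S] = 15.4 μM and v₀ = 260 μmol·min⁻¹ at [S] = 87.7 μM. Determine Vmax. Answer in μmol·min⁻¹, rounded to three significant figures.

316 μmol·min⁻¹

From v = Vmax[S]/(Km+[S]), each point gives Vmax = v(Km+[S])/[S].
Equating: 142(Km+15.4)/15.4 = 260(Km+87.7)/87.7.
9.221·Km + 142 = 2.965·Km + 260, so (9.221 − 2.965)·Km = 260 − 142.
Km = 118.0/6.256 = 18.9 μM; then Vmax = 142(18.9+15.4)/15.4 = 316 μmol·min⁻¹.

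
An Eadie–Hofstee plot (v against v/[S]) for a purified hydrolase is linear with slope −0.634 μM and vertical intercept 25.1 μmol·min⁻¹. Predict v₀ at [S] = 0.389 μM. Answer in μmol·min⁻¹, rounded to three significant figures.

In the Eadie–Hofstee form v = Vmax − Km·(v/[S]), the slope is −Km and the intercept is Vmax, so Km = 0.634 μM and Vmax = 25.1 μmol·min⁻¹.
v = 25.1 × 0.389/(0.634 + 0.389) = 9.54 μmol·min⁻¹.

9.54 μmol·min⁻¹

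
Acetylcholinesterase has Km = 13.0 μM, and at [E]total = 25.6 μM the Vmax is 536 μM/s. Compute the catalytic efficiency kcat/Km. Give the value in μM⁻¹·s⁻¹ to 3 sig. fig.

1.61 μM⁻¹·s⁻¹

kcat = Vmax/[E]total = 536/25.6 = 20.9 s⁻¹.
kcat/Km = 20.9/13.0 = 1.61 μM⁻¹·s⁻¹.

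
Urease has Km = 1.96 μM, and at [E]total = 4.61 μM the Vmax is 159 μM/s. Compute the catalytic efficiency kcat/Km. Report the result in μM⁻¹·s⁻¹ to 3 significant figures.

kcat = Vmax/[E]total = 159/4.61 = 34.5 s⁻¹.
kcat/Km = 34.5/1.96 = 17.6 μM⁻¹·s⁻¹.

17.6 μM⁻¹·s⁻¹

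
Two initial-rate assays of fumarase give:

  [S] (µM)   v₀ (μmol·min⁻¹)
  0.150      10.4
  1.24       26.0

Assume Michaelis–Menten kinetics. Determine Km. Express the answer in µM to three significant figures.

0.323 µM

In reciprocal form, 1/v = (Km/Vmax)·(1/[S]) + 1/Vmax. The two points give (1/[S], 1/v) = (6.667, 0.09615) and (0.8065, 0.03846).
Slope = (0.09615 − 0.03846)/(6.667 − 0.8065) = 0.009845; intercept = 0.09615 − 0.009845×6.667 = 0.03052.
Vmax = 1/intercept = 32.8 μmol·min⁻¹; Km = slope × Vmax = 0.009845 × 32.8 = 0.323 µM.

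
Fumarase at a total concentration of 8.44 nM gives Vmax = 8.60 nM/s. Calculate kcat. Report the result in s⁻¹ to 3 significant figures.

1.02 s⁻¹

kcat = Vmax/[E]total = 8.60 nM/s / 8.44 nM = 1.02 s⁻¹.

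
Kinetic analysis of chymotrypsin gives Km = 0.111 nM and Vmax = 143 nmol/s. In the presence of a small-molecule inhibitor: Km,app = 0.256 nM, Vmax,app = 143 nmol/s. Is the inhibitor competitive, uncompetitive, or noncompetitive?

competitive

Km increases (0.111 → 0.256 nM) while Vmax is unchanged — the hallmark of competitive inhibition.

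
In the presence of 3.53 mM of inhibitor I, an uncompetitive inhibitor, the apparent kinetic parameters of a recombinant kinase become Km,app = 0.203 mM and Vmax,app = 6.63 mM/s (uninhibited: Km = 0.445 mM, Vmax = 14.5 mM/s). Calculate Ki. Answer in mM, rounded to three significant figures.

Uncompetitive: Vmax,app = Vmax/α (and Km,app = Km/α) with α = 1 + [I]/Ki.
α = Vmax/Vmax,app = 14.5/6.63 = 2.187.
Since α = 1 + [I]/Ki, [I]/Ki = 2.187 − 1 = 1.187 and Ki = 3.53/1.187 = 2.97 mM.

2.97 mM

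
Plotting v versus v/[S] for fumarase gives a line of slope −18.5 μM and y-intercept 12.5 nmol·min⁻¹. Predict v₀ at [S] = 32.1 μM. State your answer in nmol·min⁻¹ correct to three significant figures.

In the Eadie–Hofstee form v = Vmax − Km·(v/[S]), the slope is −Km and the intercept is Vmax, so Km = 18.5 μM and Vmax = 12.5 nmol·min⁻¹.
v = 12.5 × 32.1/(18.5 + 32.1) = 7.93 nmol·min⁻¹.

7.93 nmol·min⁻¹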